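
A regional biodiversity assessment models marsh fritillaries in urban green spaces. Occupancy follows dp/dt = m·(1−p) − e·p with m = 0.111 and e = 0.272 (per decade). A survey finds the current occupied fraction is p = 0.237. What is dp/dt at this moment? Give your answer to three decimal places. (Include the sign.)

0.020

Colonization term: m·(1−p) = 0.111×0.7630 = 0.08469.
Extinction term: e·p = 0.06446.
dp/dt = 0.08469 − 0.06446 = 0.02023.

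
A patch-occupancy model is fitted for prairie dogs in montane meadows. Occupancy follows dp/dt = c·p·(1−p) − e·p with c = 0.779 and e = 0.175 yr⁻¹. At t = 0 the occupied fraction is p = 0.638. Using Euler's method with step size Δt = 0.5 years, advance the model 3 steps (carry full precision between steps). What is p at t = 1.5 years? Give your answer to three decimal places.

Update rule: p ← p + [c·p·(1−p) − e·p]·Δt with Δt = 0.5.
p: 0.63800 → 0.67213  (Δp = +0.03413)
p: 0.67213 → 0.69916  (Δp = +0.02702)
p: 0.69916 → 0.71991  (Δp = +0.02075)

0.720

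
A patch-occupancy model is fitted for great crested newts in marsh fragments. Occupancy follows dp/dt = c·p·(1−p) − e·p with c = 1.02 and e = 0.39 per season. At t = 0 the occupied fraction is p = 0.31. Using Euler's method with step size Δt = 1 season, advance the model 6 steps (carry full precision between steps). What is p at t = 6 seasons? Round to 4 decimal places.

0.6137

Update rule: p ← p + [c·p·(1−p) − e·p]·Δt with Δt = 1.
t = 1: p = 0.31000 + (+0.09728) = 0.40728
t = 2: p = 0.40728 + (+0.08739) = 0.49467
t = 3: p = 0.49467 + (+0.06205) = 0.55672
t = 4: p = 0.55672 + (+0.03460) = 0.59132
t = 5: p = 0.59132 + (+0.01588) = 0.60720
t = 6: p = 0.60720 + (+0.00647) = 0.61367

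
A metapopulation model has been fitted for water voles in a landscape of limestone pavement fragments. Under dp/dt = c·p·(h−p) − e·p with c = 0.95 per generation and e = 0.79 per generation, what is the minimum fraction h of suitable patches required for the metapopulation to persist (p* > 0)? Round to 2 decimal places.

0.83

p* = h − e/c is positive only when h > e/c.
h_min = e/c = 0.79/0.95 = 0.8316.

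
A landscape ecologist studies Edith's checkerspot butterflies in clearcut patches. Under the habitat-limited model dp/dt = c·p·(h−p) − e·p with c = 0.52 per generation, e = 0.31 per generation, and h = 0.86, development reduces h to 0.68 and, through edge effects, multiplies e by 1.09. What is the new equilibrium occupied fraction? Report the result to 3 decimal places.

0.030

Before: p* = h − e/c = 0.86 − 0.31/0.52 = 0.86 − 0.5962 = 0.2638.
After: c = 0.52, e = 0.3379, h = 0.68; p* = 0.68 − 0.3379/0.52 = 0.0302.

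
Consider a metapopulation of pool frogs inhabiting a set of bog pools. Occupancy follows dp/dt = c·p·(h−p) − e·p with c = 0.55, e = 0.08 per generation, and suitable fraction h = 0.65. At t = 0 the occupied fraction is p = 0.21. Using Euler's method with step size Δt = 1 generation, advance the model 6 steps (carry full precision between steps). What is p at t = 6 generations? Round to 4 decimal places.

0.4031

Update rule: p ← p + [c·p·(h−p) − e·p]·Δt with Δt = 1.
p: 0.21000 → 0.24402  (Δp = +0.03402)
p: 0.24402 → 0.27899  (Δp = +0.03497)
p: 0.27899 → 0.31360  (Δp = +0.03461)
p: 0.31360 → 0.34653  (Δp = +0.03293)
p: 0.34653 → 0.37665  (Δp = +0.03012)
p: 0.37665 → 0.40314  (Δp = +0.02649)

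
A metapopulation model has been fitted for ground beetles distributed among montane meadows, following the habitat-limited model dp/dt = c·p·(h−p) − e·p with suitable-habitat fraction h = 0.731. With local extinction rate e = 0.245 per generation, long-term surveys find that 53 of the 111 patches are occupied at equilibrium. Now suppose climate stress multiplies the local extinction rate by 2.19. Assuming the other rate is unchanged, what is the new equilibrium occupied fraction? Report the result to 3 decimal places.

Observed p* = 53/111 = 0.47748.
Balance c(h−p*) = e gives c = e/(0.731 − 0.47748) = 0.245/0.25352 = 0.96639.
New p* = 0.731 − e/c = 0.731 − 0.53655/0.96639 = 0.17579.

0.176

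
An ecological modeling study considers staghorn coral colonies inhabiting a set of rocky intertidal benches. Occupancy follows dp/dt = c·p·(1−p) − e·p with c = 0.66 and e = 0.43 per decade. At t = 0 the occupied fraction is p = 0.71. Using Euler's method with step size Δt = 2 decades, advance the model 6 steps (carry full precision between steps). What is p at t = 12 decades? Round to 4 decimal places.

Update rule: p ← p + [c·p·(1−p) − e·p]·Δt with Δt = 2.
  1  |  dp/dt·Δt = -0.338812  |  p_1 = 0.371188
  2  |  dp/dt·Δt = -0.011124  |  p_2 = 0.360064
  3  |  dp/dt·Δt = -0.005503  |  p_3 = 0.354561
  4  |  dp/dt·Δt = -0.002844  |  p_4 = 0.351717
  5  |  dp/dt·Δt = -0.001501  |  p_5 = 0.350216
  6  |  dp/dt·Δt = -0.000801  |  p_6 = 0.349416

0.3494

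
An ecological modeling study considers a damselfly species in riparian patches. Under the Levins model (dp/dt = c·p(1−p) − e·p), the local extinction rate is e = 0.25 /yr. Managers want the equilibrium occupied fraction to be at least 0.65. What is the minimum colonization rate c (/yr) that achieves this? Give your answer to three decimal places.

p* = 1 − e/c ≥ 0.65 requires e/c ≤ 0.3500, i.e. c ≥ e/0.3500.
c_min = 0.25/0.3500 = 0.7143.

0.714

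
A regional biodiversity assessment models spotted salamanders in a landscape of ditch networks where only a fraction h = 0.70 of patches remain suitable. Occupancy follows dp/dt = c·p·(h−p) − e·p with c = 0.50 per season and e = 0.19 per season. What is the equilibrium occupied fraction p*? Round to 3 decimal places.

Setting dp/dt = 0 and dividing by p* gives c·(h−p*) = e.
So p* = h − e/c = 0.70 − 0.19/0.50 = 0.70 − 0.3800 = 0.3200.

0.320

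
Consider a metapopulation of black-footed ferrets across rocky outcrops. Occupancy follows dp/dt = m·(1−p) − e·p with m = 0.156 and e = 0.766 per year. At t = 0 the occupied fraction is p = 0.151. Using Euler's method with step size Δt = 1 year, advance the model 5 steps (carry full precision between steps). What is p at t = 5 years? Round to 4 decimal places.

0.1692

Update rule: p ← p + [m·(1−p) − e·p]·Δt with Δt = 1.
p: 0.15100 → 0.16778  (Δp = +0.01678)
p: 0.16778 → 0.16909  (Δp = +0.00131)
p: 0.16909 → 0.16919  (Δp = +0.00010)
p: 0.16919 → 0.16920  (Δp = +0.00001)
p: 0.16920 → 0.16920  (Δp = +0.00000)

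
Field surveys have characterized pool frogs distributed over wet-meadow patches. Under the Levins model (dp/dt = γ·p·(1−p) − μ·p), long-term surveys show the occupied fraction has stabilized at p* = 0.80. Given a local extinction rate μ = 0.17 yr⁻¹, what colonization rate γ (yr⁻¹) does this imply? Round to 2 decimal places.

0.85

At equilibrium γ(1−p*) = μ, so γ = μ/(1−p*).
γ = 0.17/(1 − 0.80) = 0.17/0.2000 = 0.8500.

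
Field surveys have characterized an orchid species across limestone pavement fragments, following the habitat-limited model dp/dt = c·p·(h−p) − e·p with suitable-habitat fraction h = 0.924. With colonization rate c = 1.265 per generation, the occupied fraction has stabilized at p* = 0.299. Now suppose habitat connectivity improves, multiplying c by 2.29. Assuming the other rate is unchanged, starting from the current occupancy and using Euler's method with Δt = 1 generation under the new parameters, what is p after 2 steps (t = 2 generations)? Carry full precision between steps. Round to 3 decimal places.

0.686

Balance c(h−p*) = e gives e = 1.265×(0.924 − 0.29900) = 0.79062.
Starting from p₀ = 0.29900; update p ← p + (dp/dt)·Δt with the new parameters.
step 1: Δp = +0.30495, p = 0.60395
step 2: Δp = +0.08244, p = 0.68640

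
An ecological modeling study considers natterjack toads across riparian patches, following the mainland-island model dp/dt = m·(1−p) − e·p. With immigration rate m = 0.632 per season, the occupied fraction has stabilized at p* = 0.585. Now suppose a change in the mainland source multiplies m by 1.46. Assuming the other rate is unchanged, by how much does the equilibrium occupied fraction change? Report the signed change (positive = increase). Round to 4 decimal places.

Balance m(1−p*) = e·p* gives e = m(1−p*)/p* = 0.632×0.41500/0.58500 = 0.44834.
New p* = m/(m+e) = 0.92272/(0.92272+0.44834) = 0.67300.
Δp* = 0.67300 − 0.58500 = +0.08800.

0.0880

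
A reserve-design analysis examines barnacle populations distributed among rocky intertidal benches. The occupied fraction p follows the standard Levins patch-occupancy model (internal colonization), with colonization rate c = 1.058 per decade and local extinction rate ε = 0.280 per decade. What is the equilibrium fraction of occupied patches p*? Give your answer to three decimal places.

At equilibrium, colonization balances extinction: c·p*·(1−p*) = ε·p*.
So p* = 1 − ε/c = 1 − 0.280/1.058 = 1 − 0.2647 = 0.7353.

0.735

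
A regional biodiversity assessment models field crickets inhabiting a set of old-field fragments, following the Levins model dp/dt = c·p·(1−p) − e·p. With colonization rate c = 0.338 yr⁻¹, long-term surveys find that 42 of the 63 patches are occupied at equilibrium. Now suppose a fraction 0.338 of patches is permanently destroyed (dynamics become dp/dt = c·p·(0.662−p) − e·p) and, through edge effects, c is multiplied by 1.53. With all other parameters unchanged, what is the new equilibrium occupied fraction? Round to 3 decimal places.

Observed p* = 42/63 = 0.66667.
Balance c(1−p*) = e gives e = 0.338×(1 − 0.66667) = 0.11267.
New p* = 0.662 − e/c = 0.662 − 0.11267/0.51714 = 0.44413.

0.444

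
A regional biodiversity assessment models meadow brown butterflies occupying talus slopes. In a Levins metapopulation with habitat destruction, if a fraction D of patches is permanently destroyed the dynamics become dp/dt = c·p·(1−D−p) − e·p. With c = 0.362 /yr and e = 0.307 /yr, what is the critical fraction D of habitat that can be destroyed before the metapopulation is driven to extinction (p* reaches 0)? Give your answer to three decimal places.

0.152

The nontrivial equilibrium is p* = (1−D) − e/c; extinction occurs when this hits zero.
So D_crit = 1 − e/c = 1 − 0.307/0.362 = 1 − 0.8481 = 0.1519.
This equals the undisturbed p*, a classic result of Lande's extension.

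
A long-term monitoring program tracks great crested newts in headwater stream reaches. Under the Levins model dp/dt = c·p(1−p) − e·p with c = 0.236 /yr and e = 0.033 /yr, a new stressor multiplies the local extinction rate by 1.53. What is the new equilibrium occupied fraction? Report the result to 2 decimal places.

0.79

Before: p* = 1 − 0.033/0.236 = 0.8602.
After the change, c = 0.236, e = 0.05049, so p* = 1 − 0.05049/0.236 = 0.7861.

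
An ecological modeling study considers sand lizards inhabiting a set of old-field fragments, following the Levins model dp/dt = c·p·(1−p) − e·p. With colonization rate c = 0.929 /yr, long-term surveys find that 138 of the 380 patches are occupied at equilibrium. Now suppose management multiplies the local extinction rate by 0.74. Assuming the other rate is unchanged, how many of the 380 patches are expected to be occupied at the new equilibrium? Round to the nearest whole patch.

Observed p* = 138/380 = 0.36316.
Balance c(1−p*) = e gives e = 0.929×(1 − 0.36316) = 0.59162.
New p* = 1 − e/c = 1 − 0.43780/0.92900 = 0.52874.
Expected occupied = 380 × 0.52874 = 200.92 ≈ 201.

201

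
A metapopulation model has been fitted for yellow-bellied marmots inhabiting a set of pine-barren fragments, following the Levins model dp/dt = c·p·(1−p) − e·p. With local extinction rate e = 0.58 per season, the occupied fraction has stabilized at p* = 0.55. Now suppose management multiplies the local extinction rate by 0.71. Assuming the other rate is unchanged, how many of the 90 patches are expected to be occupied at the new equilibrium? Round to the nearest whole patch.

Balance c(1−p*) = e gives c = e/(1 − 0.55000) = 0.58/0.45000 = 1.28889.
New p* = 1 − e/c = 1 − 0.41180/1.28889 = 0.68050.
Expected occupied = 90 × 0.68050 = 61.24 ≈ 61.

61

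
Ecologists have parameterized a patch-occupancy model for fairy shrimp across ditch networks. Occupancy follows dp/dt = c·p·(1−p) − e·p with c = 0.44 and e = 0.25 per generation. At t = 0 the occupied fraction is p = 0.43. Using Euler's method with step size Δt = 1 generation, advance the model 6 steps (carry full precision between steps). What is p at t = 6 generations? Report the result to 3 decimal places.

Update rule: p ← p + [c·p·(1−p) − e·p]·Δt with Δt = 1.
t = 1: p = 0.43000 + (+0.00034) = 0.43034
t = 2: p = 0.43034 + (+0.00028) = 0.43062
t = 3: p = 0.43062 + (+0.00023) = 0.43085
t = 4: p = 0.43085 + (+0.00018) = 0.43103
t = 5: p = 0.43103 + (+0.00015) = 0.43118
t = 6: p = 0.43118 + (+0.00012) = 0.43130

0.431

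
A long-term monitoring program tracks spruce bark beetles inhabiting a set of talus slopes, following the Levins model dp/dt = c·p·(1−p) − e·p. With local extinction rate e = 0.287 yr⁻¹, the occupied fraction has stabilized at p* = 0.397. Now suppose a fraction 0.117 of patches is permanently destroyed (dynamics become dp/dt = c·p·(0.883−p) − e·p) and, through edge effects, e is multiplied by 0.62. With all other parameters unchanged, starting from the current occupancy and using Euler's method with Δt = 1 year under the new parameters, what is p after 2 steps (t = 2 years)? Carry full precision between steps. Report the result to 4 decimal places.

Balance c(1−p*) = e gives c = e/(1 − 0.39700) = 0.287/0.60300 = 0.47595.
Starting from p₀ = 0.39700; update p ← p + (dp/dt)·Δt with the new parameters.
p: 0.39700 → 0.41819  (Δp = +0.02119)
p: 0.41819 → 0.43629  (Δp = +0.01810)

0.4363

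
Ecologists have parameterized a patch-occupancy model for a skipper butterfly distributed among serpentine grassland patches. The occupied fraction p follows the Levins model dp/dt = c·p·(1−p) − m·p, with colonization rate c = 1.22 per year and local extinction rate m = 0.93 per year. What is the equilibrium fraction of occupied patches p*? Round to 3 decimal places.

0.238

Setting dp/dt = 0 and dividing through by p* gives c·(1−p*) = m.
So p* = 1 − m/c = 1 − 0.93/1.22 = 1 − 0.7623 = 0.2377.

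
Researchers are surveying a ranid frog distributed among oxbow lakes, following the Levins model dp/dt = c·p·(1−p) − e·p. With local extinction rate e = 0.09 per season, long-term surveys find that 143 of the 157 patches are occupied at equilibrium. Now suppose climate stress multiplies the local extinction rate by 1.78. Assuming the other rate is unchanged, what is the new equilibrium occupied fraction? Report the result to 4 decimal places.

0.8413

Observed p* = 143/157 = 0.91083.
Balance c(1−p*) = e gives c = e/(1 − 0.91083) = 0.09/0.08917 = 1.00931.
New p* = 1 − e/c = 1 − 0.16020/1.00931 = 0.84128.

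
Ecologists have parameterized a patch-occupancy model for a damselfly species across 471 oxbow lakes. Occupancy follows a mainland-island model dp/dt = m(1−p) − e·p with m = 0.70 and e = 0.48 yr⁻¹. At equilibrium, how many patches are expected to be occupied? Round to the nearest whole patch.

p* = m/(m+e) = 0.70/1.1800 = 0.5932.
Expected occupied patches = N × p* = 471 × 0.5932 = 279.41 ≈ 279.

279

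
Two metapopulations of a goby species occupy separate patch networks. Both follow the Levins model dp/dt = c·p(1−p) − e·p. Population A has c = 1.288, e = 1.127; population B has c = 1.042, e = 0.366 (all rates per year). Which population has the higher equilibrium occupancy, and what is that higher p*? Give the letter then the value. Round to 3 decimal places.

B, 0.649

A: p*_A = 1 − 1.127/1.288 = 0.1250.
B: p*_B = 1 − 0.366/1.042 = 0.6488.
B is higher at 0.6488.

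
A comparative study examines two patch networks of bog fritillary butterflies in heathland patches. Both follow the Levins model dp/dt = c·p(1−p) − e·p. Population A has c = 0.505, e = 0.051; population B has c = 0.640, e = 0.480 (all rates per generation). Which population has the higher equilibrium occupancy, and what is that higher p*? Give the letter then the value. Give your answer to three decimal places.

A, 0.899

A: p*_A = 1 − 0.051/0.505 = 0.8990.
B: p*_B = 1 − 0.480/0.640 = 0.2500.
A is higher at 0.8990.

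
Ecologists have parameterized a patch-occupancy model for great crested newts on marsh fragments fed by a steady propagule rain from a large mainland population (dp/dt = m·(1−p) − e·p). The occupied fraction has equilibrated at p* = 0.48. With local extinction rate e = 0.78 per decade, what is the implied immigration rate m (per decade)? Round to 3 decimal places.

At equilibrium m(1−p*) = e·p*, so m = e·p*/(1−p*).
m = 0.78 × 0.48 / 0.5200 = 0.3744/0.5200 = 0.7200.

0.720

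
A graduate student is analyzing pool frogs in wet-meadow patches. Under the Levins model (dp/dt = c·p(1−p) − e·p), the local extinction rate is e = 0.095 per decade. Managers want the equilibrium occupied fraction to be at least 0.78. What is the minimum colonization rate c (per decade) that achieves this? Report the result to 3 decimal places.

p* = 1 − e/c ≥ 0.78 requires e/c ≤ 0.2200, i.e. c ≥ e/0.2200.
c_min = 0.095/0.2200 = 0.4318.

0.432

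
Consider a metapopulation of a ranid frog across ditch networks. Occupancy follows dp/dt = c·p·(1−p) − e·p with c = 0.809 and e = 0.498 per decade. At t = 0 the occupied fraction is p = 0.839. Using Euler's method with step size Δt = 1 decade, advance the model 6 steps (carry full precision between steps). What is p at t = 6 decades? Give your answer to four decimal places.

Update rule: p ← p + [c·p·(1−p) − e·p]·Δt with Δt = 1.
  1  |  dp/dt·Δt = -0.308543  |  p_1 = 0.530457
  2  |  dp/dt·Δt = -0.062668  |  p_2 = 0.467789
  3  |  dp/dt·Δt = -0.031548  |  p_3 = 0.436241
  4  |  dp/dt·Δt = -0.018287  |  p_4 = 0.417954
  5  |  dp/dt·Δt = -0.011337  |  p_5 = 0.406617
  6  |  dp/dt·Δt = -0.007300  |  p_6 = 0.399317

0.3993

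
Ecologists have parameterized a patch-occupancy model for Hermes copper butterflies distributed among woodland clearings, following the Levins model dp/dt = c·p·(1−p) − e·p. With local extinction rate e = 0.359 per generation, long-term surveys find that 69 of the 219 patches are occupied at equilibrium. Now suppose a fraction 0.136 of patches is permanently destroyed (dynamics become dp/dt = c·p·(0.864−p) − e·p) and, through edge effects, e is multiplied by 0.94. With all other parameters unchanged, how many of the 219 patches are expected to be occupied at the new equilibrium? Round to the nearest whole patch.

Observed p* = 69/219 = 0.31507.
Balance c(1−p*) = e gives c = e/(1 − 0.31507) = 0.359/0.68493 = 0.52414.
New p* = 0.864 − e/c = 0.864 − 0.33746/0.52414 = 0.22016.
Expected occupied = 219 × 0.22016 = 48.22 ≈ 48.

48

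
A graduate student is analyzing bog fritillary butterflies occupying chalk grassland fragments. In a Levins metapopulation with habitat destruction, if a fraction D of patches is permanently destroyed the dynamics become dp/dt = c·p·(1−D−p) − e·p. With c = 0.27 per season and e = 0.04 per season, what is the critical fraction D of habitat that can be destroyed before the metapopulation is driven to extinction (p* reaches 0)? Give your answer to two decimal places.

0.85

The nontrivial equilibrium is p* = (1−D) − e/c; extinction occurs when this hits zero.
So D_crit = 1 − e/c = 1 − 0.04/0.27 = 1 − 0.1481 = 0.8519.
This equals the undisturbed p*, a classic result of Lande's extension.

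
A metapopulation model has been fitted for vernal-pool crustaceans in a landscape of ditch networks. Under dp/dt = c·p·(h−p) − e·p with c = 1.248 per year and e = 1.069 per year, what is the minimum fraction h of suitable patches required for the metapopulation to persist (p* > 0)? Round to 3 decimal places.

p* = h − e/c is positive only when h > e/c.
h_min = e/c = 1.069/1.248 = 0.8566.

0.857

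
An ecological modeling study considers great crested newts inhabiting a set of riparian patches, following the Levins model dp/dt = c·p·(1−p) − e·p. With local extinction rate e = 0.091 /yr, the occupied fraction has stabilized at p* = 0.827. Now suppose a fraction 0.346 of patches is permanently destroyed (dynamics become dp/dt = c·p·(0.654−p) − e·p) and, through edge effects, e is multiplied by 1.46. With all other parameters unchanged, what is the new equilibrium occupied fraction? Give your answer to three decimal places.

0.401

Balance c(1−p*) = e gives c = e/(1 − 0.82700) = 0.091/0.17300 = 0.52601.
New p* = 0.654 − e/c = 0.654 − 0.13286/0.52601 = 0.40142.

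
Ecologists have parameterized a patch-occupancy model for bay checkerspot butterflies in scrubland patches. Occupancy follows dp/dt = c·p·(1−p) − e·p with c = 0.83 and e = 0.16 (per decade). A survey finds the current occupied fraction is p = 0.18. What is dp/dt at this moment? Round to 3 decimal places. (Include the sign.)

Colonization term: c·p·(1−p) = 0.83×0.18×0.8200 = 0.12251.
Extinction term: e·p = 0.02880.
dp/dt = 0.12251 − 0.02880 = 0.09371.

0.094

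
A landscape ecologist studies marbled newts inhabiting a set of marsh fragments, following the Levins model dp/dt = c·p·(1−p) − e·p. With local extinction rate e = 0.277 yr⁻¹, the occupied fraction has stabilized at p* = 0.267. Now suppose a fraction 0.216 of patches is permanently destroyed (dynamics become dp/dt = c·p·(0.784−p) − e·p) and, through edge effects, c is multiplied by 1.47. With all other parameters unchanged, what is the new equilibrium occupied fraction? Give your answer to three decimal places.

Balance c(1−p*) = e gives c = e/(1 − 0.26700) = 0.277/0.73300 = 0.37790.
New p* = 0.784 − e/c = 0.784 − 0.27700/0.55551 = 0.28536.

0.285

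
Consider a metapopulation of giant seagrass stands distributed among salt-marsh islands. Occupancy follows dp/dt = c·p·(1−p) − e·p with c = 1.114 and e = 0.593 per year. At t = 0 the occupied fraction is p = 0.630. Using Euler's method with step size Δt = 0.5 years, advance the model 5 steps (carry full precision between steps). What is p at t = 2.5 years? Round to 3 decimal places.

0.493

Update rule: p ← p + [c·p·(1−p) − e·p]·Δt with Δt = 0.5.
  1  |  dp/dt·Δt = -0.056958  |  p_1 = 0.573042
  2  |  dp/dt·Δt = -0.033629  |  p_2 = 0.539413
  3  |  dp/dt·Δt = -0.021551  |  p_3 = 0.517862
  4  |  dp/dt·Δt = -0.014474  |  p_4 = 0.503388
  5  |  dp/dt·Δt = -0.010011  |  p_5 = 0.493377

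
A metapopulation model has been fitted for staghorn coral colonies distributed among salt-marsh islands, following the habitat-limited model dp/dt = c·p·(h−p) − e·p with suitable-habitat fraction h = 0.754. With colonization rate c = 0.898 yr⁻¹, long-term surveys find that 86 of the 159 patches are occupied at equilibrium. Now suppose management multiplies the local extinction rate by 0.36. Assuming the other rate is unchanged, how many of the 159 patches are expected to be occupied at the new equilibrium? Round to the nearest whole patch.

Observed p* = 86/159 = 0.54088.
Balance c(h−p*) = e gives e = 0.898×(0.754 − 0.54088) = 0.19138.
New p* = 0.754 − e/c = 0.754 − 0.06890/0.89800 = 0.67727.
Expected occupied = 159 × 0.67727 = 107.69 ≈ 108.

108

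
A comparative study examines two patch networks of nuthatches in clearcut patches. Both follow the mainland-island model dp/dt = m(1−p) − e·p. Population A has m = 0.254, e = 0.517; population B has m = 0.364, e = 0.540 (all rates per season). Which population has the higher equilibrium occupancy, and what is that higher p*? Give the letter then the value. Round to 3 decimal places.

B, 0.403

A: p*_A = m/(m+e) = 0.254/0.7710 = 0.3294.
B: p*_B = 0.364/0.9040 = 0.4027.
B is higher at 0.4027.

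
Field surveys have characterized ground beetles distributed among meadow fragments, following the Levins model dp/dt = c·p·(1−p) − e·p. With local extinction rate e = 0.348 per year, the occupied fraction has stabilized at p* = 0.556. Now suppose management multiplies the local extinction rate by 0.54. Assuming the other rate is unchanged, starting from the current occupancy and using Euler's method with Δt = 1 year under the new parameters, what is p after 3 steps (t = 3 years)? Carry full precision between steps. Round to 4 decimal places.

0.7347

Balance c(1−p*) = e gives c = e/(1 − 0.55600) = 0.348/0.44400 = 0.78378.
Starting from p₀ = 0.55600; update p ← p + (dp/dt)·Δt with the new parameters.
p: 0.55600 → 0.64500  (Δp = +0.08900)
p: 0.64500 → 0.70326  (Δp = +0.05826)
p: 0.70326 → 0.73467  (Δp = +0.03141)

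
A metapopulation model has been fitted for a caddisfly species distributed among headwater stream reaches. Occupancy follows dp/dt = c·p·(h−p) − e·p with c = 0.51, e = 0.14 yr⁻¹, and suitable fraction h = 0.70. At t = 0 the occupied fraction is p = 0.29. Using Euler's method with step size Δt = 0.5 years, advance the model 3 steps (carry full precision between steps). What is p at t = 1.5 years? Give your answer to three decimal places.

Update rule: p ← p + [c·p·(h−p) − e·p]·Δt with Δt = 0.5.
p: 0.29000 → 0.30002  (Δp = +0.01002)
p: 0.30002 → 0.30962  (Δp = +0.00960)
p: 0.30962 → 0.31877  (Δp = +0.00915)

0.319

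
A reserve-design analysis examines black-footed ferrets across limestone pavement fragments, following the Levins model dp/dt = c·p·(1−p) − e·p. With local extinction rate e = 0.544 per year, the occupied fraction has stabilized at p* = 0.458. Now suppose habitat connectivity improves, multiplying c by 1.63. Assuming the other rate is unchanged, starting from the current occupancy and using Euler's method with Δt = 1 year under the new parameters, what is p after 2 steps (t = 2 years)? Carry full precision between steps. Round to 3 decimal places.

Balance c(1−p*) = e gives c = e/(1 − 0.45800) = 0.544/0.54200 = 1.00369.
Starting from p₀ = 0.45800; update p ← p + (dp/dt)·Δt with the new parameters.
step 1: Δp = +0.15697, p = 0.61497
step 2: Δp = +0.05284, p = 0.66780

0.668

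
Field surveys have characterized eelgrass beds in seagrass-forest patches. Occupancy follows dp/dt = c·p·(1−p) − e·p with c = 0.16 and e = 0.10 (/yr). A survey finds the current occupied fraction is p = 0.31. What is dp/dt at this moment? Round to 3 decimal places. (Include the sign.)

Colonization term: c·p·(1−p) = 0.16×0.31×0.6900 = 0.03422.
Extinction term: e·p = 0.03100.
dp/dt = 0.03422 − 0.03100 = 0.00322.

0.003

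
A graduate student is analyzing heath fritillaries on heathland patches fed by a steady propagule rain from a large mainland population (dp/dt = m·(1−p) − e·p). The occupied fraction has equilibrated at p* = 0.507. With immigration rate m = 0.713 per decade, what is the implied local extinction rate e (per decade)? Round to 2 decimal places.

At equilibrium m(1−p*) = e·p*, so e = m(1−p*)/p*.
e = 0.713 × 0.4930 / 0.507 = 0.6933.

0.69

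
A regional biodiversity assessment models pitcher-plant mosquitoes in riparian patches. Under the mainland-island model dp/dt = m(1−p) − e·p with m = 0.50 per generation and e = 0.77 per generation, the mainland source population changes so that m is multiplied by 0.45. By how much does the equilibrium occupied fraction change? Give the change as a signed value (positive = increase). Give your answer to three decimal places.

-0.168

Before: p* = 0.50/(0.50+0.77) = 0.3937.
After: m = 0.225, e = 0.77; p* = 0.225/0.9950 = 0.2261.
Δp* = 0.2261 − 0.3937 = -0.1676.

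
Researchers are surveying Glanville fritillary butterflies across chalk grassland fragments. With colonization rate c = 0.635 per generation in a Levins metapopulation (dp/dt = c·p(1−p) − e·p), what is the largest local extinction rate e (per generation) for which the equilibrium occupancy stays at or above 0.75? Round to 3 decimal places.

0.159

1 − e/c ≥ 0.75 ⇒ e ≤ c(1 − 0.75) = 0.635 × 0.2500.
e_max = 0.1588.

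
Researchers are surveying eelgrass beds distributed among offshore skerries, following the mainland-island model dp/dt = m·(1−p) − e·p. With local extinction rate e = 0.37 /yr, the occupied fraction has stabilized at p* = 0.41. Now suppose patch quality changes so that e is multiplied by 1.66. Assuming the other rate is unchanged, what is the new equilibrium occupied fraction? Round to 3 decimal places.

0.295

Balance m(1−p*) = e·p* gives m = e·p*/(1−p*) = 0.37×0.41000/0.59000 = 0.25712.
New p* = m/(m+e) = 0.25712/(0.25712+0.61420) = 0.29509.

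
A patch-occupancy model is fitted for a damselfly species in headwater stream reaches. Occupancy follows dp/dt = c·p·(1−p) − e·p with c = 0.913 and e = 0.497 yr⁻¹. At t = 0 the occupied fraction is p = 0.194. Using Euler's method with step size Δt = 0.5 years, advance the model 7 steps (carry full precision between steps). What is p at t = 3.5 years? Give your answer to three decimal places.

Update rule: p ← p + [c·p·(1−p) − e·p]·Δt with Δt = 0.5.
  1  |  dp/dt·Δt = +0.023171  |  p_1 = 0.217171
  2  |  dp/dt·Δt = +0.023642  |  p_2 = 0.240813
  3  |  dp/dt·Δt = +0.023616  |  p_3 = 0.264429
  4  |  dp/dt·Δt = +0.023082  |  p_4 = 0.287510
  5  |  dp/dt·Δt = +0.022067  |  p_5 = 0.309577
  6  |  dp/dt·Δt = +0.020642  |  p_6 = 0.330219
  7  |  dp/dt·Δt = +0.018907  |  p_7 = 0.349126

0.349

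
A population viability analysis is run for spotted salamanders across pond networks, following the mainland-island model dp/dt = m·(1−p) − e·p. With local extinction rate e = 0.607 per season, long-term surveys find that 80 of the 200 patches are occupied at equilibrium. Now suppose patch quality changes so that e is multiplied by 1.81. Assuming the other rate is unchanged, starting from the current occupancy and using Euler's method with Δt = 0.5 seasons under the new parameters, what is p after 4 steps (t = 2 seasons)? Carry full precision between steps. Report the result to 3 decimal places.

0.270

Observed p* = 80/200 = 0.40000.
Balance m(1−p*) = e·p* gives m = e·p*/(1−p*) = 0.607×0.40000/0.60000 = 0.40467.
Starting from p₀ = 0.40000; update p ← p + (dp/dt)·Δt with the new parameters.
p: 0.40000 → 0.30167  (Δp = -0.09833)
p: 0.30167 → 0.27725  (Δp = -0.02442)
p: 0.27725 → 0.27118  (Δp = -0.00606)
p: 0.27118 → 0.26968  (Δp = -0.00151)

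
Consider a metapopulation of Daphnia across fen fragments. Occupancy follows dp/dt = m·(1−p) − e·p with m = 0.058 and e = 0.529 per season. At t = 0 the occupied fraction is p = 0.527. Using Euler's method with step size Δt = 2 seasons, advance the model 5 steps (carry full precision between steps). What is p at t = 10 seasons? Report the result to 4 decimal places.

0.0987

Update rule: p ← p + [m·(1−p) − e·p]·Δt with Δt = 2.
  1  |  dp/dt·Δt = -0.502698  |  p_1 = 0.024302
  2  |  dp/dt·Δt = +0.087469  |  p_2 = 0.111771
  3  |  dp/dt·Δt = -0.015220  |  p_3 = 0.096552
  4  |  dp/dt·Δt = +0.002648  |  p_4 = 0.099200
  5  |  dp/dt·Δt = -0.000461  |  p_5 = 0.098739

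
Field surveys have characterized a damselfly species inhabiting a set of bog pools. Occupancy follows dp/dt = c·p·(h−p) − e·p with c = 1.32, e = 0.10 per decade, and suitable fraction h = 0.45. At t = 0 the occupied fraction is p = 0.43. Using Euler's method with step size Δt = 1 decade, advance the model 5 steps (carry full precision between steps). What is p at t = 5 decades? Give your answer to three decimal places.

0.376

Update rule: p ← p + [c·p·(h−p) − e·p]·Δt with Δt = 1.
t = 1: p = 0.43000 + (-0.03165) = 0.39835
t = 2: p = 0.39835 + (-0.01268) = 0.38567
t = 3: p = 0.38567 + (-0.00582) = 0.37985
t = 4: p = 0.37985 + (-0.00281) = 0.37704
t = 5: p = 0.37704 + (-0.00139) = 0.37565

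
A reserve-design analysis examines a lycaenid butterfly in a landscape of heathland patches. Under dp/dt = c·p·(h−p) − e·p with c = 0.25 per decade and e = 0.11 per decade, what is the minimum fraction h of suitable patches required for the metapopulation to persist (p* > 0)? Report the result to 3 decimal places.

p* = h − e/c is positive only when h > e/c.
h_min = e/c = 0.11/0.25 = 0.4400.

0.440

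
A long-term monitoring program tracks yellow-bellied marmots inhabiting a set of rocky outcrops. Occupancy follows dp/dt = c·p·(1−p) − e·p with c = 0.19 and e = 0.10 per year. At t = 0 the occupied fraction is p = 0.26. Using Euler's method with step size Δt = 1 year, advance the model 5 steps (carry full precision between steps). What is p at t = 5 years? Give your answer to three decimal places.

0.311

Update rule: p ← p + [c·p·(1−p) − e·p]·Δt with Δt = 1.
step 1: Δp = +0.01056, p = 0.27056
step 2: Δp = +0.01044, p = 0.28100
step 3: Δp = +0.01029, p = 0.29129
step 4: Δp = +0.01009, p = 0.30138
step 5: Δp = +0.00987, p = 0.31125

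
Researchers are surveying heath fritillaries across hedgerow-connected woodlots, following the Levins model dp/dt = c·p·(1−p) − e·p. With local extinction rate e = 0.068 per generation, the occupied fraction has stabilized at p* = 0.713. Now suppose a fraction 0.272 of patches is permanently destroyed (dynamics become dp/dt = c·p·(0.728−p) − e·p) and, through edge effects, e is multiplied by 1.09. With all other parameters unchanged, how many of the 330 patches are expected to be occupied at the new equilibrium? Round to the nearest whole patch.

137

Balance c(1−p*) = e gives c = e/(1 − 0.71300) = 0.068/0.28700 = 0.23693.
New p* = 0.728 − e/c = 0.728 − 0.07412/0.23693 = 0.41516.
Expected occupied = 330 × 0.41516 = 137.00 ≈ 137.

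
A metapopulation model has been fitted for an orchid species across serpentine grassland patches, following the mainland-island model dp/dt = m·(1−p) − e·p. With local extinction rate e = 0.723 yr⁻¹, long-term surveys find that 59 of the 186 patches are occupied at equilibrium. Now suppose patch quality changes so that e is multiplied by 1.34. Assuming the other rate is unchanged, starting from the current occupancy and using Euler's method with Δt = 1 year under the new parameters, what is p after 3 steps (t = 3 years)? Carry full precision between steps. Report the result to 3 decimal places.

0.256

Observed p* = 59/186 = 0.31720.
Balance m(1−p*) = e·p* gives m = e·p*/(1−p*) = 0.723×0.31720/0.68280 = 0.33588.
Starting from p₀ = 0.31720; update p ← p + (dp/dt)·Δt with the new parameters.
  1  |  dp/dt·Δt = -0.077975  |  p_1 = 0.239229
  2  |  dp/dt·Δt = +0.023759  |  p_2 = 0.262988
  3  |  dp/dt·Δt = -0.007239  |  p_3 = 0.255749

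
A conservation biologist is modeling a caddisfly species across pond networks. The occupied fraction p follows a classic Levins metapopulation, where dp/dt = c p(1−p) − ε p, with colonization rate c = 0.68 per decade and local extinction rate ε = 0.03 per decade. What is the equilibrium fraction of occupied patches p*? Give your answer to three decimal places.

0.956

At equilibrium, colonization balances extinction: c·p*·(1−p*) = ε·p*.
So p* = 1 − ε/c = 1 − 0.03/0.68 = 1 − 0.0441 = 0.9559.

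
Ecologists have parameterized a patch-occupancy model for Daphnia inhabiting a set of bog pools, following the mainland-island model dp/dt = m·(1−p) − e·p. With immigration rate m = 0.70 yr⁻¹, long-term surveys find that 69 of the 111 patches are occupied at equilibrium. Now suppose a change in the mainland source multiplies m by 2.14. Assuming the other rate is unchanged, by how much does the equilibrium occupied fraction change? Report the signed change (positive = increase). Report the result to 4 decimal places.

Observed p* = 69/111 = 0.62162.
Balance m(1−p*) = e·p* gives e = m(1−p*)/p* = 0.70×0.37838/0.62162 = 0.42609.
New p* = m/(m+e) = 1.49800/(1.49800+0.42609) = 0.77855.
Δp* = 0.77855 − 0.62162 = +0.15693.

0.1569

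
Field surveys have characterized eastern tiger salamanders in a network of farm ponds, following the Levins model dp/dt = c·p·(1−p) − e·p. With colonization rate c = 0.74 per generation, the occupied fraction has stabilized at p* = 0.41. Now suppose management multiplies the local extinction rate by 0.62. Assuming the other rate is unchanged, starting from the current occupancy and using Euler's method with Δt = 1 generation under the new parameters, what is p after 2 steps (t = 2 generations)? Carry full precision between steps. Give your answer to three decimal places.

Balance c(1−p*) = e gives e = 0.74×(1 − 0.41000) = 0.43660.
Starting from p₀ = 0.41000; update p ← p + (dp/dt)·Δt with the new parameters.
step 1: Δp = +0.06802, p = 0.47802
step 2: Δp = +0.05525, p = 0.53327

0.533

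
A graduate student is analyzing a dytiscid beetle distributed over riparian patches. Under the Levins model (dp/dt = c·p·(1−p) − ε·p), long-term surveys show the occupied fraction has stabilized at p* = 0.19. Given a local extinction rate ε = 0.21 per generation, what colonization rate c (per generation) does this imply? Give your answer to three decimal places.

At equilibrium c(1−p*) = ε, so c = ε/(1−p*).
c = 0.21/(1 − 0.19) = 0.21/0.8100 = 0.2593.

0.259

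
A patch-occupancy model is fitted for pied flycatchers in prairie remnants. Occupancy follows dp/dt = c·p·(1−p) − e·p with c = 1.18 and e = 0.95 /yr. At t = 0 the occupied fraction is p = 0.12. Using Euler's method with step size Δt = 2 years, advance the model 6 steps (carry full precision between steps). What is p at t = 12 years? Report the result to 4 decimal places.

Update rule: p ← p + [c·p·(1−p) − e·p]·Δt with Δt = 2.
t = 2: p = 0.12000 + (+0.02122) = 0.14122
t = 4: p = 0.14122 + (+0.01790) = 0.15911
t = 6: p = 0.15911 + (+0.01344) = 0.17256
t = 8: p = 0.17256 + (+0.00911) = 0.18166
t = 10: p = 0.18166 + (+0.00568) = 0.18734
t = 12: p = 0.18734 + (+0.00335) = 0.19069

0.1907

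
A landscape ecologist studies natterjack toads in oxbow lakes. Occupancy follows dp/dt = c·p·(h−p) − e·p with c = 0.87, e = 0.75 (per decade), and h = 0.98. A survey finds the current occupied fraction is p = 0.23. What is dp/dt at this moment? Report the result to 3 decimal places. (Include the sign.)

Colonization term: c·p·(h−p) = 0.87×0.23×0.7500 = 0.15008.
Extinction term: e·p = 0.17250.
dp/dt = 0.15008 − 0.17250 = -0.02243.

-0.022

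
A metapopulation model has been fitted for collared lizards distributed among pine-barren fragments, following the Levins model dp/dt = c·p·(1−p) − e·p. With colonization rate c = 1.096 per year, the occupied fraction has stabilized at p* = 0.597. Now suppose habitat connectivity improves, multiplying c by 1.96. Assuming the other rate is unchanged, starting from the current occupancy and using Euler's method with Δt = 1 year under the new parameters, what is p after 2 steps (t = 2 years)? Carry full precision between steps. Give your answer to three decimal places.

Balance c(1−p*) = e gives e = 1.096×(1 − 0.59700) = 0.44169.
Starting from p₀ = 0.59700; update p ← p + (dp/dt)·Δt with the new parameters.
p: 0.59700 → 0.85014  (Δp = +0.25314)
p: 0.85014 → 0.74832  (Δp = -0.10182)

0.748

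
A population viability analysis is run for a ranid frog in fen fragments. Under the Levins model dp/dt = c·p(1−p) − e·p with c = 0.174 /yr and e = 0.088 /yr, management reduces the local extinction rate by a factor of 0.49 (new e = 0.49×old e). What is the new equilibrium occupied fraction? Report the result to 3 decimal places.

0.752

Before: p* = 1 − 0.088/0.174 = 0.4943.
After the change, c = 0.174, e = 0.04312, so p* = 1 − 0.04312/0.174 = 0.7522.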